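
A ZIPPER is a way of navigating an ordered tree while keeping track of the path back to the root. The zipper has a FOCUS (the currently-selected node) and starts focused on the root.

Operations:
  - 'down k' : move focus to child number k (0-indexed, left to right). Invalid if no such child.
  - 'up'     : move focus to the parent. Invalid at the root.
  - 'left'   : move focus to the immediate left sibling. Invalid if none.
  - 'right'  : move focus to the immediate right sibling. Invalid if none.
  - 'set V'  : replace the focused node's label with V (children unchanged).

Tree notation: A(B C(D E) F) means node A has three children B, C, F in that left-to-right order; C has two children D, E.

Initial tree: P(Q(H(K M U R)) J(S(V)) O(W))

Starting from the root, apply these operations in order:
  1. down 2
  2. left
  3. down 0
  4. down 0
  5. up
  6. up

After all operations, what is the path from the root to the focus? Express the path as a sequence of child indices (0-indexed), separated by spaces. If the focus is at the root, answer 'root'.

Step 1 (down 2): focus=O path=2 depth=1 children=['W'] left=['Q', 'J'] right=[] parent=P
Step 2 (left): focus=J path=1 depth=1 children=['S'] left=['Q'] right=['O'] parent=P
Step 3 (down 0): focus=S path=1/0 depth=2 children=['V'] left=[] right=[] parent=J
Step 4 (down 0): focus=V path=1/0/0 depth=3 children=[] left=[] right=[] parent=S
Step 5 (up): focus=S path=1/0 depth=2 children=['V'] left=[] right=[] parent=J
Step 6 (up): focus=J path=1 depth=1 children=['S'] left=['Q'] right=['O'] parent=P

Answer: 1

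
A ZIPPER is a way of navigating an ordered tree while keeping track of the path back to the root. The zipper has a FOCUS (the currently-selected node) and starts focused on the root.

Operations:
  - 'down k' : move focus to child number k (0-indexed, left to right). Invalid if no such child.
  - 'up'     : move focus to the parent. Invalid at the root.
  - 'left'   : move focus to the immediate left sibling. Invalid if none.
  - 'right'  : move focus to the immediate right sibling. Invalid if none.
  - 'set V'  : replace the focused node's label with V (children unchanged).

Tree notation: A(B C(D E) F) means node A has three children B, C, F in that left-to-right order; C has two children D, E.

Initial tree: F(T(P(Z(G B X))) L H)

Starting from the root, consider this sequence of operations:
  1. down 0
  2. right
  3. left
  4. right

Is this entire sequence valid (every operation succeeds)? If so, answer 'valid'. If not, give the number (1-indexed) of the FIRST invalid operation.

Step 1 (down 0): focus=T path=0 depth=1 children=['P'] left=[] right=['L', 'H'] parent=F
Step 2 (right): focus=L path=1 depth=1 children=[] left=['T'] right=['H'] parent=F
Step 3 (left): focus=T path=0 depth=1 children=['P'] left=[] right=['L', 'H'] parent=F
Step 4 (right): focus=L path=1 depth=1 children=[] left=['T'] right=['H'] parent=F

Answer: valid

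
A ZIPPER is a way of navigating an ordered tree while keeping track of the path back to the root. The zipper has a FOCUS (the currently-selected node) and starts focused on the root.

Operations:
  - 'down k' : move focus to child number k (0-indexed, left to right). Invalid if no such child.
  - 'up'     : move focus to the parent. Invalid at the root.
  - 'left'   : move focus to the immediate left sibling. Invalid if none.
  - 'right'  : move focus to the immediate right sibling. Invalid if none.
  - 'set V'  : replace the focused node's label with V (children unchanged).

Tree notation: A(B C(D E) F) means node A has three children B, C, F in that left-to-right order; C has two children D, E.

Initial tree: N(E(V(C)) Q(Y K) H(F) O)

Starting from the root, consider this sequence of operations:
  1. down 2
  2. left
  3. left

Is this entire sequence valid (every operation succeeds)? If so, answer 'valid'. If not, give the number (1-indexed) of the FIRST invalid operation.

Step 1 (down 2): focus=H path=2 depth=1 children=['F'] left=['E', 'Q'] right=['O'] parent=N
Step 2 (left): focus=Q path=1 depth=1 children=['Y', 'K'] left=['E'] right=['H', 'O'] parent=N
Step 3 (left): focus=E path=0 depth=1 children=['V'] left=[] right=['Q', 'H', 'O'] parent=N

Answer: valid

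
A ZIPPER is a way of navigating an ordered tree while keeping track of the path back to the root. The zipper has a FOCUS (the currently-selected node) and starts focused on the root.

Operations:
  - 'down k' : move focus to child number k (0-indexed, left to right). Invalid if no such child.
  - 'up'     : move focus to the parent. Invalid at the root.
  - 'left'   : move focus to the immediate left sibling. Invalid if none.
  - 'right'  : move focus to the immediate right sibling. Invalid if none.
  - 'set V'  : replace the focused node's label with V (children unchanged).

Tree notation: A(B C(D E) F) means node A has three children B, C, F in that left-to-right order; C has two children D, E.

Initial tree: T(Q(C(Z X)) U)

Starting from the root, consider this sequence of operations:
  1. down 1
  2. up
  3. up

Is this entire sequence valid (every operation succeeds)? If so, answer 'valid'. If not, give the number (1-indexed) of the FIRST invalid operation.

Step 1 (down 1): focus=U path=1 depth=1 children=[] left=['Q'] right=[] parent=T
Step 2 (up): focus=T path=root depth=0 children=['Q', 'U'] (at root)
Step 3 (up): INVALID

Answer: 3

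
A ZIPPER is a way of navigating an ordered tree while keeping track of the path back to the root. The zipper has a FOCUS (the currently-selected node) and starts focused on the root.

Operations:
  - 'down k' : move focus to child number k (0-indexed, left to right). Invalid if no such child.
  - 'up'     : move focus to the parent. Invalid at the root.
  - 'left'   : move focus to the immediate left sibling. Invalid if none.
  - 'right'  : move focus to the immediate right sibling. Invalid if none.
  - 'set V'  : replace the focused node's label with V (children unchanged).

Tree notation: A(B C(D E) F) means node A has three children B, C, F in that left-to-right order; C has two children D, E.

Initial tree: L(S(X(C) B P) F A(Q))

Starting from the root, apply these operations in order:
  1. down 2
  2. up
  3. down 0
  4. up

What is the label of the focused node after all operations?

Step 1 (down 2): focus=A path=2 depth=1 children=['Q'] left=['S', 'F'] right=[] parent=L
Step 2 (up): focus=L path=root depth=0 children=['S', 'F', 'A'] (at root)
Step 3 (down 0): focus=S path=0 depth=1 children=['X', 'B', 'P'] left=[] right=['F', 'A'] parent=L
Step 4 (up): focus=L path=root depth=0 children=['S', 'F', 'A'] (at root)

Answer: L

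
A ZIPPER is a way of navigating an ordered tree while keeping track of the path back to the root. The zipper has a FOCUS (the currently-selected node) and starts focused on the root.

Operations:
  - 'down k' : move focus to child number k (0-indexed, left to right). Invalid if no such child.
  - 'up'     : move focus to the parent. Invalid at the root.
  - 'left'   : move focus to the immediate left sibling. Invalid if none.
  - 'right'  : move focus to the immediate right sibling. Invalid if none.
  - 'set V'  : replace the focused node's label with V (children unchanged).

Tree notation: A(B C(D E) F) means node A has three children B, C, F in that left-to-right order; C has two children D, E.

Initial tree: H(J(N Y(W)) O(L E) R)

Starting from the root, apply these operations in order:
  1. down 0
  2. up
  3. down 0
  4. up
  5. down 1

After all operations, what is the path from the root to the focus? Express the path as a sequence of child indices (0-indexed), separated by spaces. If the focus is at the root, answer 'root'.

Answer: 1

Derivation:
Step 1 (down 0): focus=J path=0 depth=1 children=['N', 'Y'] left=[] right=['O', 'R'] parent=H
Step 2 (up): focus=H path=root depth=0 children=['J', 'O', 'R'] (at root)
Step 3 (down 0): focus=J path=0 depth=1 children=['N', 'Y'] left=[] right=['O', 'R'] parent=H
Step 4 (up): focus=H path=root depth=0 children=['J', 'O', 'R'] (at root)
Step 5 (down 1): focus=O path=1 depth=1 children=['L', 'E'] left=['J'] right=['R'] parent=H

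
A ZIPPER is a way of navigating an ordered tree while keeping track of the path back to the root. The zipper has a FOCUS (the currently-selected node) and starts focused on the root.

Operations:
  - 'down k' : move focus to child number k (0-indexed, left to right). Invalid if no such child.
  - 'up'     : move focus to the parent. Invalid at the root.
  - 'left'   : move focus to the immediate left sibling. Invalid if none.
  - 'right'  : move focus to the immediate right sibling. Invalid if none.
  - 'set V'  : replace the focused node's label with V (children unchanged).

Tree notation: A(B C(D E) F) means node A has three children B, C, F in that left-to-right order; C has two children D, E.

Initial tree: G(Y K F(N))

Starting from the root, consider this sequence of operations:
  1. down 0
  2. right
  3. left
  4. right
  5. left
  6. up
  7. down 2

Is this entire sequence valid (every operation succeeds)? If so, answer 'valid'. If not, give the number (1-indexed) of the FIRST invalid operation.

Step 1 (down 0): focus=Y path=0 depth=1 children=[] left=[] right=['K', 'F'] parent=G
Step 2 (right): focus=K path=1 depth=1 children=[] left=['Y'] right=['F'] parent=G
Step 3 (left): focus=Y path=0 depth=1 children=[] left=[] right=['K', 'F'] parent=G
Step 4 (right): focus=K path=1 depth=1 children=[] left=['Y'] right=['F'] parent=G
Step 5 (left): focus=Y path=0 depth=1 children=[] left=[] right=['K', 'F'] parent=G
Step 6 (up): focus=G path=root depth=0 children=['Y', 'K', 'F'] (at root)
Step 7 (down 2): focus=F path=2 depth=1 children=['N'] left=['Y', 'K'] right=[] parent=G

Answer: valid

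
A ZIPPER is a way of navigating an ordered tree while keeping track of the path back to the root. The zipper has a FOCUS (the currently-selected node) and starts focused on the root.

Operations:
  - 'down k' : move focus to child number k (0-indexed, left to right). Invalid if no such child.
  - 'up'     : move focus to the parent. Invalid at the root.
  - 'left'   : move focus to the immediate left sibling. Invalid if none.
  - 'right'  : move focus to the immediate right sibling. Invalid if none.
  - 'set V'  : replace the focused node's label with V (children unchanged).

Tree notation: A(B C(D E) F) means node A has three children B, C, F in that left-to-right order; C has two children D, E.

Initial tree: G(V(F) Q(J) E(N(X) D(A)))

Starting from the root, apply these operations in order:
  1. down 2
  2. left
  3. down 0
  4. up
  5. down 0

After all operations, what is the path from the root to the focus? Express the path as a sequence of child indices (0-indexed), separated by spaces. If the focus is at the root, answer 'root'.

Answer: 1 0

Derivation:
Step 1 (down 2): focus=E path=2 depth=1 children=['N', 'D'] left=['V', 'Q'] right=[] parent=G
Step 2 (left): focus=Q path=1 depth=1 children=['J'] left=['V'] right=['E'] parent=G
Step 3 (down 0): focus=J path=1/0 depth=2 children=[] left=[] right=[] parent=Q
Step 4 (up): focus=Q path=1 depth=1 children=['J'] left=['V'] right=['E'] parent=G
Step 5 (down 0): focus=J path=1/0 depth=2 children=[] left=[] right=[] parent=Q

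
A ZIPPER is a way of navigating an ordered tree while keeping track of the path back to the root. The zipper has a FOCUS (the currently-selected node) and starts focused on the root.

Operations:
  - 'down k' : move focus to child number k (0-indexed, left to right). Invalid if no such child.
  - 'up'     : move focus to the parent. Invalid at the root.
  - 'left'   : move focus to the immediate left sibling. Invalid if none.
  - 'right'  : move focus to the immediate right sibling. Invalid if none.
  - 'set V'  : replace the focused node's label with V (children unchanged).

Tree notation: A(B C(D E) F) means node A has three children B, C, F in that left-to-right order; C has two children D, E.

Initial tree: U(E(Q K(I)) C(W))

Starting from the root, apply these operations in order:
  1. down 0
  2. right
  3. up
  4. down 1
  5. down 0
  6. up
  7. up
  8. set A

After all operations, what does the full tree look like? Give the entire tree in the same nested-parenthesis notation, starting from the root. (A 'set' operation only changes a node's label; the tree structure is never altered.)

Step 1 (down 0): focus=E path=0 depth=1 children=['Q', 'K'] left=[] right=['C'] parent=U
Step 2 (right): focus=C path=1 depth=1 children=['W'] left=['E'] right=[] parent=U
Step 3 (up): focus=U path=root depth=0 children=['E', 'C'] (at root)
Step 4 (down 1): focus=C path=1 depth=1 children=['W'] left=['E'] right=[] parent=U
Step 5 (down 0): focus=W path=1/0 depth=2 children=[] left=[] right=[] parent=C
Step 6 (up): focus=C path=1 depth=1 children=['W'] left=['E'] right=[] parent=U
Step 7 (up): focus=U path=root depth=0 children=['E', 'C'] (at root)
Step 8 (set A): focus=A path=root depth=0 children=['E', 'C'] (at root)

Answer: A(E(Q K(I)) C(W))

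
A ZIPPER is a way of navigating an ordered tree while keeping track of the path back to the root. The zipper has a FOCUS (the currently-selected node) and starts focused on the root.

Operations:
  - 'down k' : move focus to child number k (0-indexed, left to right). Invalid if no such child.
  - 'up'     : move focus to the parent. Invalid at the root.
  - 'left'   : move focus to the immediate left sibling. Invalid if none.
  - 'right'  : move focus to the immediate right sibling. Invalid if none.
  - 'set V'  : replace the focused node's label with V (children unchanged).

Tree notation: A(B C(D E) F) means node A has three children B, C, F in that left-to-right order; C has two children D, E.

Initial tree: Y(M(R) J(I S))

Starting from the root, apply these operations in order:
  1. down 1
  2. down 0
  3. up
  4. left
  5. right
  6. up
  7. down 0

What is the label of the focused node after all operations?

Step 1 (down 1): focus=J path=1 depth=1 children=['I', 'S'] left=['M'] right=[] parent=Y
Step 2 (down 0): focus=I path=1/0 depth=2 children=[] left=[] right=['S'] parent=J
Step 3 (up): focus=J path=1 depth=1 children=['I', 'S'] left=['M'] right=[] parent=Y
Step 4 (left): focus=M path=0 depth=1 children=['R'] left=[] right=['J'] parent=Y
Step 5 (right): focus=J path=1 depth=1 children=['I', 'S'] left=['M'] right=[] parent=Y
Step 6 (up): focus=Y path=root depth=0 children=['M', 'J'] (at root)
Step 7 (down 0): focus=M path=0 depth=1 children=['R'] left=[] right=['J'] parent=Y

Answer: M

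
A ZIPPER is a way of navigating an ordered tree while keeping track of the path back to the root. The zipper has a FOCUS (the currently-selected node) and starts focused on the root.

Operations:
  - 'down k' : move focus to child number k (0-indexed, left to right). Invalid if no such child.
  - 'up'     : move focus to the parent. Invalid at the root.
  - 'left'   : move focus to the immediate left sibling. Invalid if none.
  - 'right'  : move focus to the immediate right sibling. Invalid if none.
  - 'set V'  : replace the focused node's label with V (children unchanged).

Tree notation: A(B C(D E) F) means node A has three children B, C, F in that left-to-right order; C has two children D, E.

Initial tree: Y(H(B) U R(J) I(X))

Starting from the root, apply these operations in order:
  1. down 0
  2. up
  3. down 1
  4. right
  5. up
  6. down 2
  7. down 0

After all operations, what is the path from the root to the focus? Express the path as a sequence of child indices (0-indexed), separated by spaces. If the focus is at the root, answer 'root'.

Step 1 (down 0): focus=H path=0 depth=1 children=['B'] left=[] right=['U', 'R', 'I'] parent=Y
Step 2 (up): focus=Y path=root depth=0 children=['H', 'U', 'R', 'I'] (at root)
Step 3 (down 1): focus=U path=1 depth=1 children=[] left=['H'] right=['R', 'I'] parent=Y
Step 4 (right): focus=R path=2 depth=1 children=['J'] left=['H', 'U'] right=['I'] parent=Y
Step 5 (up): focus=Y path=root depth=0 children=['H', 'U', 'R', 'I'] (at root)
Step 6 (down 2): focus=R path=2 depth=1 children=['J'] left=['H', 'U'] right=['I'] parent=Y
Step 7 (down 0): focus=J path=2/0 depth=2 children=[] left=[] right=[] parent=R

Answer: 2 0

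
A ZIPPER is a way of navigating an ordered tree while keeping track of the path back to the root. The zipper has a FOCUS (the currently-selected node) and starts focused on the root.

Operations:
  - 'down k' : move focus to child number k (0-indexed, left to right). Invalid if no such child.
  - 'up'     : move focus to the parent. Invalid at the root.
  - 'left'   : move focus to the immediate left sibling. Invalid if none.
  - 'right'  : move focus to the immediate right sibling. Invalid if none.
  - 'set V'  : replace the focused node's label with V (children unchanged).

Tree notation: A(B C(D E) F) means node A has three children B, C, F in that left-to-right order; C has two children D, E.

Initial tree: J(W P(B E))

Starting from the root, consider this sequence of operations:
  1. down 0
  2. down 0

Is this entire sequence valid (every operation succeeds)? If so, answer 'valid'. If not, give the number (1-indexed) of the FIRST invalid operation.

Step 1 (down 0): focus=W path=0 depth=1 children=[] left=[] right=['P'] parent=J
Step 2 (down 0): INVALID

Answer: 2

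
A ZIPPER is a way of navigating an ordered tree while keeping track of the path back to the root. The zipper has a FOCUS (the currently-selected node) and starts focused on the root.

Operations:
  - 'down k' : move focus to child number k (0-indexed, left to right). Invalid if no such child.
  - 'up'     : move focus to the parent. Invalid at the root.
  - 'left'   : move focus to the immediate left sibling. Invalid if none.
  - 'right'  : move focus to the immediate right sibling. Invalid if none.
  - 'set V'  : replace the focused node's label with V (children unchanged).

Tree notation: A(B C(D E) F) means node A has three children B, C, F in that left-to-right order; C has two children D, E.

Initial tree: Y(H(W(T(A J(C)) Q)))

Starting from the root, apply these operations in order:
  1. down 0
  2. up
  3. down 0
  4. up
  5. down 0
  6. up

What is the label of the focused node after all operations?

Step 1 (down 0): focus=H path=0 depth=1 children=['W'] left=[] right=[] parent=Y
Step 2 (up): focus=Y path=root depth=0 children=['H'] (at root)
Step 3 (down 0): focus=H path=0 depth=1 children=['W'] left=[] right=[] parent=Y
Step 4 (up): focus=Y path=root depth=0 children=['H'] (at root)
Step 5 (down 0): focus=H path=0 depth=1 children=['W'] left=[] right=[] parent=Y
Step 6 (up): focus=Y path=root depth=0 children=['H'] (at root)

Answer: Y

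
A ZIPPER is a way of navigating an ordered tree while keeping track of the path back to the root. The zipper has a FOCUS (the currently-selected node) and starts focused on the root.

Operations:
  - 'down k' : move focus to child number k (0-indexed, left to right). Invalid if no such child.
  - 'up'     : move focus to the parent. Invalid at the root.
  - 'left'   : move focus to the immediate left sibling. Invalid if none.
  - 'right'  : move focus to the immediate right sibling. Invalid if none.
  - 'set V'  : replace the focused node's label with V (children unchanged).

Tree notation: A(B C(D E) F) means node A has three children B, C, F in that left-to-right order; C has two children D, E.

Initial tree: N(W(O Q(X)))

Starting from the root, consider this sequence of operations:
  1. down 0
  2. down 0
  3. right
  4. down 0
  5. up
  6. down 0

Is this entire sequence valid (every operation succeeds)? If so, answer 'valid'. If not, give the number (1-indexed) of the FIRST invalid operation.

Step 1 (down 0): focus=W path=0 depth=1 children=['O', 'Q'] left=[] right=[] parent=N
Step 2 (down 0): focus=O path=0/0 depth=2 children=[] left=[] right=['Q'] parent=W
Step 3 (right): focus=Q path=0/1 depth=2 children=['X'] left=['O'] right=[] parent=W
Step 4 (down 0): focus=X path=0/1/0 depth=3 children=[] left=[] right=[] parent=Q
Step 5 (up): focus=Q path=0/1 depth=2 children=['X'] left=['O'] right=[] parent=W
Step 6 (down 0): focus=X path=0/1/0 depth=3 children=[] left=[] right=[] parent=Q

Answer: valid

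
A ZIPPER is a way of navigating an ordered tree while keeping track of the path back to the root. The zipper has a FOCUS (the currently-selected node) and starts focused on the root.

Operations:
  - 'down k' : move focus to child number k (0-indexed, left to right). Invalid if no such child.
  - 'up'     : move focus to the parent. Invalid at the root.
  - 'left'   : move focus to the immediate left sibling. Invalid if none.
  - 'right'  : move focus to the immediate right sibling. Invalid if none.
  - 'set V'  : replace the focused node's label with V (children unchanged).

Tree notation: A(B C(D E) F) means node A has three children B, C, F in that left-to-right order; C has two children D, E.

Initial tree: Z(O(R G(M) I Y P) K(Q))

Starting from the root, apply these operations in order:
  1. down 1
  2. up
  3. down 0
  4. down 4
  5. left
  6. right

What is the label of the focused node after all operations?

Step 1 (down 1): focus=K path=1 depth=1 children=['Q'] left=['O'] right=[] parent=Z
Step 2 (up): focus=Z path=root depth=0 children=['O', 'K'] (at root)
Step 3 (down 0): focus=O path=0 depth=1 children=['R', 'G', 'I', 'Y', 'P'] left=[] right=['K'] parent=Z
Step 4 (down 4): focus=P path=0/4 depth=2 children=[] left=['R', 'G', 'I', 'Y'] right=[] parent=O
Step 5 (left): focus=Y path=0/3 depth=2 children=[] left=['R', 'G', 'I'] right=['P'] parent=O
Step 6 (right): focus=P path=0/4 depth=2 children=[] left=['R', 'G', 'I', 'Y'] right=[] parent=O

Answer: P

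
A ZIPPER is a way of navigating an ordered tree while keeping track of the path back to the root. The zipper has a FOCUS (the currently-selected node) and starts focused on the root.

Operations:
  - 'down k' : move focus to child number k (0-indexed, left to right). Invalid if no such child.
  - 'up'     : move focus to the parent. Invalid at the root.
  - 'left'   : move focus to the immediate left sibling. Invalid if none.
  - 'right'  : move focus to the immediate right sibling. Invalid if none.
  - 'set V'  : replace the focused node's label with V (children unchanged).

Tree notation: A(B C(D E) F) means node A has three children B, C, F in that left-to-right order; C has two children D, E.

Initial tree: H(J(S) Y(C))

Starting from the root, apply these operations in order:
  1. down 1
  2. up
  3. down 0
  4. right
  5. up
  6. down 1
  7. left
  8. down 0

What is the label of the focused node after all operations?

Step 1 (down 1): focus=Y path=1 depth=1 children=['C'] left=['J'] right=[] parent=H
Step 2 (up): focus=H path=root depth=0 children=['J', 'Y'] (at root)
Step 3 (down 0): focus=J path=0 depth=1 children=['S'] left=[] right=['Y'] parent=H
Step 4 (right): focus=Y path=1 depth=1 children=['C'] left=['J'] right=[] parent=H
Step 5 (up): focus=H path=root depth=0 children=['J', 'Y'] (at root)
Step 6 (down 1): focus=Y path=1 depth=1 children=['C'] left=['J'] right=[] parent=H
Step 7 (left): focus=J path=0 depth=1 children=['S'] left=[] right=['Y'] parent=H
Step 8 (down 0): focus=S path=0/0 depth=2 children=[] left=[] right=[] parent=J

Answer: S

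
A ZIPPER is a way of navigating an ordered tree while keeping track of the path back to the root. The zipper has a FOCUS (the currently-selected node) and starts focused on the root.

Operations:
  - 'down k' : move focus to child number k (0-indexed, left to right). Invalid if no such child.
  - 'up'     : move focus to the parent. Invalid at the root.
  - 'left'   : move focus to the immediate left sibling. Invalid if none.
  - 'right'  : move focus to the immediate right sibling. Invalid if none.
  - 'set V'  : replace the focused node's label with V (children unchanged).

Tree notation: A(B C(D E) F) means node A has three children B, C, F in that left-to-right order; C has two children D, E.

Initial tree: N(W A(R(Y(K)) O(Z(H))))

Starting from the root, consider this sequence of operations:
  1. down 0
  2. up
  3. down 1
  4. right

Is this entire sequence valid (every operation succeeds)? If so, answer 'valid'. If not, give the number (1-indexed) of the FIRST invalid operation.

Answer: 4

Derivation:
Step 1 (down 0): focus=W path=0 depth=1 children=[] left=[] right=['A'] parent=N
Step 2 (up): focus=N path=root depth=0 children=['W', 'A'] (at root)
Step 3 (down 1): focus=A path=1 depth=1 children=['R', 'O'] left=['W'] right=[] parent=N
Step 4 (right): INVALID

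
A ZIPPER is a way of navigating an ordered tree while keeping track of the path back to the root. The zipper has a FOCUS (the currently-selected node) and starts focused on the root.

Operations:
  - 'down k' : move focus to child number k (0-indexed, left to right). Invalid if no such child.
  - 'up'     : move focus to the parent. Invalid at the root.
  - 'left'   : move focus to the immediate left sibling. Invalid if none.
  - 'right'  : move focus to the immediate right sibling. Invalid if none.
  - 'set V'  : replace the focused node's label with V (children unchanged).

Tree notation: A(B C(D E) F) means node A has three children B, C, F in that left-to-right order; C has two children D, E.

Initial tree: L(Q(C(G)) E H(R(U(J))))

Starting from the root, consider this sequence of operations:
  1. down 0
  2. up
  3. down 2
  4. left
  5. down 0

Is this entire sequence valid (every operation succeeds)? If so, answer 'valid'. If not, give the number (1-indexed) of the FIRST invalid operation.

Step 1 (down 0): focus=Q path=0 depth=1 children=['C'] left=[] right=['E', 'H'] parent=L
Step 2 (up): focus=L path=root depth=0 children=['Q', 'E', 'H'] (at root)
Step 3 (down 2): focus=H path=2 depth=1 children=['R'] left=['Q', 'E'] right=[] parent=L
Step 4 (left): focus=E path=1 depth=1 children=[] left=['Q'] right=['H'] parent=L
Step 5 (down 0): INVALID

Answer: 5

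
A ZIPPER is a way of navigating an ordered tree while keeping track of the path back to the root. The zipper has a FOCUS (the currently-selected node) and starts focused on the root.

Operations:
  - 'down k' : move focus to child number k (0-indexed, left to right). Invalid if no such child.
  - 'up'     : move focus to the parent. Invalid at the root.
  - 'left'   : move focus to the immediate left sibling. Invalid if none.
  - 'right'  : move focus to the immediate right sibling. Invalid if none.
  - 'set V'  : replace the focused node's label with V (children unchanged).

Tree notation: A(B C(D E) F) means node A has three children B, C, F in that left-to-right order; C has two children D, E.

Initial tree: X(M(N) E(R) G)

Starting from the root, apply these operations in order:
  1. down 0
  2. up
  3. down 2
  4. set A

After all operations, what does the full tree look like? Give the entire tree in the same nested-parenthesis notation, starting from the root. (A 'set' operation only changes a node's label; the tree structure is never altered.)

Step 1 (down 0): focus=M path=0 depth=1 children=['N'] left=[] right=['E', 'G'] parent=X
Step 2 (up): focus=X path=root depth=0 children=['M', 'E', 'G'] (at root)
Step 3 (down 2): focus=G path=2 depth=1 children=[] left=['M', 'E'] right=[] parent=X
Step 4 (set A): focus=A path=2 depth=1 children=[] left=['M', 'E'] right=[] parent=X

Answer: X(M(N) E(R) A)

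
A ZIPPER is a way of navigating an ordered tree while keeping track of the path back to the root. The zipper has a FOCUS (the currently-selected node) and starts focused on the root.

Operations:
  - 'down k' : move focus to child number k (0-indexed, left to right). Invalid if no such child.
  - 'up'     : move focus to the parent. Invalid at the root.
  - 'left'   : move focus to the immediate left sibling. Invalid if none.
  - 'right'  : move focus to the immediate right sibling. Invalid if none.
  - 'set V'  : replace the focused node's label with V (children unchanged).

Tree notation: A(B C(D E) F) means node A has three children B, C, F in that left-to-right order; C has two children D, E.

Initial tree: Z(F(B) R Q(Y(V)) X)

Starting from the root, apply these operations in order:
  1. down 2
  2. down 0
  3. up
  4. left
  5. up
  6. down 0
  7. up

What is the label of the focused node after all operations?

Answer: Z

Derivation:
Step 1 (down 2): focus=Q path=2 depth=1 children=['Y'] left=['F', 'R'] right=['X'] parent=Z
Step 2 (down 0): focus=Y path=2/0 depth=2 children=['V'] left=[] right=[] parent=Q
Step 3 (up): focus=Q path=2 depth=1 children=['Y'] left=['F', 'R'] right=['X'] parent=Z
Step 4 (left): focus=R path=1 depth=1 children=[] left=['F'] right=['Q', 'X'] parent=Z
Step 5 (up): focus=Z path=root depth=0 children=['F', 'R', 'Q', 'X'] (at root)
Step 6 (down 0): focus=F path=0 depth=1 children=['B'] left=[] right=['R', 'Q', 'X'] parent=Z
Step 7 (up): focus=Z path=root depth=0 children=['F', 'R', 'Q', 'X'] (at root)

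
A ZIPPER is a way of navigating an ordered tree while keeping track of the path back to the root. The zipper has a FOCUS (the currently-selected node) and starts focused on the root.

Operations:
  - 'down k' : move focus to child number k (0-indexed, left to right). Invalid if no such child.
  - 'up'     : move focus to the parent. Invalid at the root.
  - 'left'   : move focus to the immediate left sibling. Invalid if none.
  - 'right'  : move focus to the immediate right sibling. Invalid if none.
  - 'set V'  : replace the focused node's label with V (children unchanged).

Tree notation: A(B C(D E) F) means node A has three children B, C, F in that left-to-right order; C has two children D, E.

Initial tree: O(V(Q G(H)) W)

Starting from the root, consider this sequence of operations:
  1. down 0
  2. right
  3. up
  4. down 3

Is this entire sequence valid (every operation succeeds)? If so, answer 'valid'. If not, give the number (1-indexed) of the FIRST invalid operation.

Step 1 (down 0): focus=V path=0 depth=1 children=['Q', 'G'] left=[] right=['W'] parent=O
Step 2 (right): focus=W path=1 depth=1 children=[] left=['V'] right=[] parent=O
Step 3 (up): focus=O path=root depth=0 children=['V', 'W'] (at root)
Step 4 (down 3): INVALID

Answer: 4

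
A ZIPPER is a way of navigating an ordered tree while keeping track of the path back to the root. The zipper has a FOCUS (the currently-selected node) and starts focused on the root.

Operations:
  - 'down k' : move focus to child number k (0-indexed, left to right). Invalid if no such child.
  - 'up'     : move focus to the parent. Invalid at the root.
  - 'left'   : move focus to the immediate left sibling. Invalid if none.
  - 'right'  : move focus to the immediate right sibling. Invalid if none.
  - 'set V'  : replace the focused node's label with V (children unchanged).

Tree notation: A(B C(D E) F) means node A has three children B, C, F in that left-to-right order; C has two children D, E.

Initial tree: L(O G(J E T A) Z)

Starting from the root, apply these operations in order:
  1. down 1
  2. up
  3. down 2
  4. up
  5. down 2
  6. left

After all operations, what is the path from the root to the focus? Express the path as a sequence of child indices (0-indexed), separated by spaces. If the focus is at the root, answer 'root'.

Answer: 1

Derivation:
Step 1 (down 1): focus=G path=1 depth=1 children=['J', 'E', 'T', 'A'] left=['O'] right=['Z'] parent=L
Step 2 (up): focus=L path=root depth=0 children=['O', 'G', 'Z'] (at root)
Step 3 (down 2): focus=Z path=2 depth=1 children=[] left=['O', 'G'] right=[] parent=L
Step 4 (up): focus=L path=root depth=0 children=['O', 'G', 'Z'] (at root)
Step 5 (down 2): focus=Z path=2 depth=1 children=[] left=['O', 'G'] right=[] parent=L
Step 6 (left): focus=G path=1 depth=1 children=['J', 'E', 'T', 'A'] left=['O'] right=['Z'] parent=L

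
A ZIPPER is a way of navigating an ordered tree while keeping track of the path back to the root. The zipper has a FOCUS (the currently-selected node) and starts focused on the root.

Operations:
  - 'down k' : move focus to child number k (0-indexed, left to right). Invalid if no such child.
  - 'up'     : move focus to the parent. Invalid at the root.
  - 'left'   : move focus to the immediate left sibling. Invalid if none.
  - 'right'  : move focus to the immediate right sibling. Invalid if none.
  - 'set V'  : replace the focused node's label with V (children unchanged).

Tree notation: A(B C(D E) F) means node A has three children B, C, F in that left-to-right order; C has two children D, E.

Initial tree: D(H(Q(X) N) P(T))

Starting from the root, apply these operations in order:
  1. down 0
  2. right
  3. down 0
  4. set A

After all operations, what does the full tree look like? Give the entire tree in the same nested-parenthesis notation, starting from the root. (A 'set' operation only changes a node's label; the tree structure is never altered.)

Step 1 (down 0): focus=H path=0 depth=1 children=['Q', 'N'] left=[] right=['P'] parent=D
Step 2 (right): focus=P path=1 depth=1 children=['T'] left=['H'] right=[] parent=D
Step 3 (down 0): focus=T path=1/0 depth=2 children=[] left=[] right=[] parent=P
Step 4 (set A): focus=A path=1/0 depth=2 children=[] left=[] right=[] parent=P

Answer: D(H(Q(X) N) P(A))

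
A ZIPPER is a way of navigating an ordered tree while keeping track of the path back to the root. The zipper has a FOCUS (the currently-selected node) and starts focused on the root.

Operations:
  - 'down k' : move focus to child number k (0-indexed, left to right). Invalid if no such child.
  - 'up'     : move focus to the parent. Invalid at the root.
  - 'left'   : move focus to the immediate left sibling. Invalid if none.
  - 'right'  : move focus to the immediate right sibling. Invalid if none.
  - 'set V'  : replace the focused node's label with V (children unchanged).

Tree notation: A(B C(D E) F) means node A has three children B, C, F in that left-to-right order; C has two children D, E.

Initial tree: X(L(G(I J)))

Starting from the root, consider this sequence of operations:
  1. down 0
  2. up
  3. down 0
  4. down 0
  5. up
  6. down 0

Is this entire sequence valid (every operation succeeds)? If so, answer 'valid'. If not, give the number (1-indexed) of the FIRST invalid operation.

Answer: valid

Derivation:
Step 1 (down 0): focus=L path=0 depth=1 children=['G'] left=[] right=[] parent=X
Step 2 (up): focus=X path=root depth=0 children=['L'] (at root)
Step 3 (down 0): focus=L path=0 depth=1 children=['G'] left=[] right=[] parent=X
Step 4 (down 0): focus=G path=0/0 depth=2 children=['I', 'J'] left=[] right=[] parent=L
Step 5 (up): focus=L path=0 depth=1 children=['G'] left=[] right=[] parent=X
Step 6 (down 0): focus=G path=0/0 depth=2 children=['I', 'J'] left=[] right=[] parent=L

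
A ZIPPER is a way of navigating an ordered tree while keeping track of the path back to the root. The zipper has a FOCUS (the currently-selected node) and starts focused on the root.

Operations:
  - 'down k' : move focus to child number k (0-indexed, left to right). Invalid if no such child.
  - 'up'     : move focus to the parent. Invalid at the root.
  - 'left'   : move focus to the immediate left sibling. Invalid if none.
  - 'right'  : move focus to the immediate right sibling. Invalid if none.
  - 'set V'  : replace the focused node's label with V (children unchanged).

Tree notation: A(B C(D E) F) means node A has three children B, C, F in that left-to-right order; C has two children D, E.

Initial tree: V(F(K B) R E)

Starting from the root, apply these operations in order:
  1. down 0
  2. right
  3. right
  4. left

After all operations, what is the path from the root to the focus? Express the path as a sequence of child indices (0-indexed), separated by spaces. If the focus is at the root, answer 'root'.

Answer: 1

Derivation:
Step 1 (down 0): focus=F path=0 depth=1 children=['K', 'B'] left=[] right=['R', 'E'] parent=V
Step 2 (right): focus=R path=1 depth=1 children=[] left=['F'] right=['E'] parent=V
Step 3 (right): focus=E path=2 depth=1 children=[] left=['F', 'R'] right=[] parent=V
Step 4 (left): focus=R path=1 depth=1 children=[] left=['F'] right=['E'] parent=V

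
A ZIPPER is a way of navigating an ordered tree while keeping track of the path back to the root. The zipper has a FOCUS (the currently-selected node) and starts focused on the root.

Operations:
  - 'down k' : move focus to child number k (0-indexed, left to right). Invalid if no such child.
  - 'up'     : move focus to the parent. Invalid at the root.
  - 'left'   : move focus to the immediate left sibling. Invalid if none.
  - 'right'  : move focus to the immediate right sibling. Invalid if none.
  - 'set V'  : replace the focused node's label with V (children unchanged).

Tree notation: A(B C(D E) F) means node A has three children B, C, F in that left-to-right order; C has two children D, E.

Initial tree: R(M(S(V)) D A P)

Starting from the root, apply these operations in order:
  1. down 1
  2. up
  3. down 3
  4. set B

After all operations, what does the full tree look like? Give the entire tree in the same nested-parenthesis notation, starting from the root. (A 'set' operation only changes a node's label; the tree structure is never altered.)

Answer: R(M(S(V)) D A B)

Derivation:
Step 1 (down 1): focus=D path=1 depth=1 children=[] left=['M'] right=['A', 'P'] parent=R
Step 2 (up): focus=R path=root depth=0 children=['M', 'D', 'A', 'P'] (at root)
Step 3 (down 3): focus=P path=3 depth=1 children=[] left=['M', 'D', 'A'] right=[] parent=R
Step 4 (set B): focus=B path=3 depth=1 children=[] left=['M', 'D', 'A'] right=[] parent=R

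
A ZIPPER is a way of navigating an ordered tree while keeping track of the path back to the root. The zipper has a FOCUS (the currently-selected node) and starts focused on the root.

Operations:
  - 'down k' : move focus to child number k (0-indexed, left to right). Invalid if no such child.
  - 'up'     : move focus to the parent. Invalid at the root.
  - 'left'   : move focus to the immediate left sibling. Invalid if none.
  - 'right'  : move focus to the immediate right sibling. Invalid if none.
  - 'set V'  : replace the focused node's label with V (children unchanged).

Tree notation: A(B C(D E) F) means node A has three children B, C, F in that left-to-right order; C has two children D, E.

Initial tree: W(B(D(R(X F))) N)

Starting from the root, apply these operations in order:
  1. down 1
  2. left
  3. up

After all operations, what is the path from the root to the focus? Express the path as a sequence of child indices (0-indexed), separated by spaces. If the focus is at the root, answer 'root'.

Step 1 (down 1): focus=N path=1 depth=1 children=[] left=['B'] right=[] parent=W
Step 2 (left): focus=B path=0 depth=1 children=['D'] left=[] right=['N'] parent=W
Step 3 (up): focus=W path=root depth=0 children=['B', 'N'] (at root)

Answer: root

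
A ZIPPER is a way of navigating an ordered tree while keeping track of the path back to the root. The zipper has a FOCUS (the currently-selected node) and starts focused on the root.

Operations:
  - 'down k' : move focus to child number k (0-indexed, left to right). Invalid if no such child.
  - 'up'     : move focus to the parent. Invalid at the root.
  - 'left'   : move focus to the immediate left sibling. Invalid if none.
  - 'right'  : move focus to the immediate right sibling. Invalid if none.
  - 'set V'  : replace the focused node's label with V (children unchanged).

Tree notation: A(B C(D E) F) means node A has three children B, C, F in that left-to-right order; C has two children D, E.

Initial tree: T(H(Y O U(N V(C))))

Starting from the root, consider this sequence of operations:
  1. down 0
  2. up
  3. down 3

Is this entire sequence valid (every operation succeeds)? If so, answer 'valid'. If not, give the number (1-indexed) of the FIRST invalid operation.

Step 1 (down 0): focus=H path=0 depth=1 children=['Y', 'O', 'U'] left=[] right=[] parent=T
Step 2 (up): focus=T path=root depth=0 children=['H'] (at root)
Step 3 (down 3): INVALID

Answer: 3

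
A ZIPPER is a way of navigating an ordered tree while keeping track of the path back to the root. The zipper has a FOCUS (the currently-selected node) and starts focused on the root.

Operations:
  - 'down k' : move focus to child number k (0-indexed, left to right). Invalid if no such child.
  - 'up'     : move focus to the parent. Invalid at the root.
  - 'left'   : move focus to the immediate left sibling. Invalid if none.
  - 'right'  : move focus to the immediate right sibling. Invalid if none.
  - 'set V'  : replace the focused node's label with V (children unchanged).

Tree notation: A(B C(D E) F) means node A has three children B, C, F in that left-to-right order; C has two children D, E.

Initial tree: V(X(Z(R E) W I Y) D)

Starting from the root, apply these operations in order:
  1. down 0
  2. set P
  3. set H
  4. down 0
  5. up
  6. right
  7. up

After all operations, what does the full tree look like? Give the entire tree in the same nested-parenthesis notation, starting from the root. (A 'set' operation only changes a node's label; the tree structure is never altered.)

Step 1 (down 0): focus=X path=0 depth=1 children=['Z', 'W', 'I', 'Y'] left=[] right=['D'] parent=V
Step 2 (set P): focus=P path=0 depth=1 children=['Z', 'W', 'I', 'Y'] left=[] right=['D'] parent=V
Step 3 (set H): focus=H path=0 depth=1 children=['Z', 'W', 'I', 'Y'] left=[] right=['D'] parent=V
Step 4 (down 0): focus=Z path=0/0 depth=2 children=['R', 'E'] left=[] right=['W', 'I', 'Y'] parent=H
Step 5 (up): focus=H path=0 depth=1 children=['Z', 'W', 'I', 'Y'] left=[] right=['D'] parent=V
Step 6 (right): focus=D path=1 depth=1 children=[] left=['H'] right=[] parent=V
Step 7 (up): focus=V path=root depth=0 children=['H', 'D'] (at root)

Answer: V(H(Z(R E) W I Y) D)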